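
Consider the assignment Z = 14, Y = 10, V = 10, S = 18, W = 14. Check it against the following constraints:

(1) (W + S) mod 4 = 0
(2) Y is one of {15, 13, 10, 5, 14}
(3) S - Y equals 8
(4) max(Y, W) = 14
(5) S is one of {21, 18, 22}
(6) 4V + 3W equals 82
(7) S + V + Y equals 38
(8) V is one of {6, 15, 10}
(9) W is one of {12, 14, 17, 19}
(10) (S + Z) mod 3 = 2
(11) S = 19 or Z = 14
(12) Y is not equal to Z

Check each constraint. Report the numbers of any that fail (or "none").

(1) W + S = 32; 32 mod 4 = 0  ✓
(2) Y = 10 is in {15, 13, 10, 5, 14}  ✓
(3) S - Y = 18 - 10 = 8  ✓
(4) max(10, 14) = 14  ✓
(5) S = 18 is in {21, 18, 22}  ✓
(6) 4V + 3W = 4(10) + 3(14) = 82  ✓
(7) S + V + Y = 18 + 10 + 10 = 38  ✓
(8) V = 10 is in {6, 15, 10}  ✓
(9) W = 14 is in {12, 14, 17, 19}  ✓
(10) S + Z = 32; 32 mod 3 = 2  ✓
(11) S = 18 ≠ 19, but Z = 14 = 14 (second disjunct)  ✓
(12) Y = 10, Z = 14; distinct  ✓

All constraints are satisfied.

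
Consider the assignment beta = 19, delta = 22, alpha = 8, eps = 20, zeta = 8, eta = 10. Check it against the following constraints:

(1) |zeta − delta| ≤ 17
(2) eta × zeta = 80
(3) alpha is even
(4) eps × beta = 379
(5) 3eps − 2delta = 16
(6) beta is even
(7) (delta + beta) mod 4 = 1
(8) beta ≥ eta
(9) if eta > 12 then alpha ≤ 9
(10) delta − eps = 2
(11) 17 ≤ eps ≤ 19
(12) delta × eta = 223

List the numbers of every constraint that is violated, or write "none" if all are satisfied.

No — constraints 4, 6, 11, and 12 are not satisfied.

(1) |8 − 22| = 14; 14 ≤ 17  true
(2) eta × zeta = 10 × 8 = 80  true
(3) alpha = 8 is even  true
(4) eps × beta = 20 × 19 = 380, not 379  false
(5) 3eps − 2delta = 3(20) − 2(22) = 16  true
(6) beta = 19 is odd  false
(7) delta + beta = 41; 41 mod 4 = 1  true
(8) beta = 19, eta = 10; 19 ≥ 10  true
(9) eta = 10, not > 12; antecedent false, conditional vacuously true  true
(10) delta − eps = 22 − 20 = 2  true
(11) eps = 20 is outside [17, 19]  false
(12) delta × eta = 22 × 10 = 220, not 223  false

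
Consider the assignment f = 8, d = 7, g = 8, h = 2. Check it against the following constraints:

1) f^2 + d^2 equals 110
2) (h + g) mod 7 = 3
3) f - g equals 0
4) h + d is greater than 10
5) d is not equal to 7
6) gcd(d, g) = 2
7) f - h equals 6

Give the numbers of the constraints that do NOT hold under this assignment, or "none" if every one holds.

Violated: 1, 4, 5, and 6.

1) f^2 + d^2 = 8^2 + 7^2 = 64 + 49 = 113, not 110  false
2) h + g = 10; 10 mod 7 = 3  true
3) f - g = 8 - 8 = 0  true
4) h + d = 2 + 7 = 9; 9 ≤ 10, bound 10 not met  false
5) d = 7, but 7 is required to differ  false
6) gcd(7, 8) = 1, not 2  false
7) f - h = 8 - 2 = 6  true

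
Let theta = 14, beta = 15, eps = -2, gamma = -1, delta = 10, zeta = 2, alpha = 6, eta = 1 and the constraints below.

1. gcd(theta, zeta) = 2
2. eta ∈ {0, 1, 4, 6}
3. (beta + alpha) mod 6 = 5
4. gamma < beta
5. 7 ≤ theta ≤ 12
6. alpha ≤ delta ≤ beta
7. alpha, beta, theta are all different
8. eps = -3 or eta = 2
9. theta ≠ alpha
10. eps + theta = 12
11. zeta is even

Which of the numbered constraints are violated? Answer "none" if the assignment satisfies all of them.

No — constraints 3, 5, 8 are not satisfied.

1. gcd(14, 2) = 2 — holds.
2. eta = 1 is in {0, 1, 4, 6} — holds.
3. beta + alpha = 21; 21 mod 6 = 3, not 5 — fails.
4. gamma = -1, beta = 15; -1 < 15 — holds.
5. theta = 14 is outside [7, 12] — fails.
6. values 6 ≤ 10 ≤ 15 — holds.
7. values 6, 15, 14 are pairwise distinct — holds.
8. eps = -2 ≠ -3 and eta = 1 ≠ 2; both disjuncts false — fails.
9. theta = 14, alpha = 6; distinct — holds.
10. eps + theta = -2 + 14 = 12 — holds.
11. zeta = 2 is even — holds.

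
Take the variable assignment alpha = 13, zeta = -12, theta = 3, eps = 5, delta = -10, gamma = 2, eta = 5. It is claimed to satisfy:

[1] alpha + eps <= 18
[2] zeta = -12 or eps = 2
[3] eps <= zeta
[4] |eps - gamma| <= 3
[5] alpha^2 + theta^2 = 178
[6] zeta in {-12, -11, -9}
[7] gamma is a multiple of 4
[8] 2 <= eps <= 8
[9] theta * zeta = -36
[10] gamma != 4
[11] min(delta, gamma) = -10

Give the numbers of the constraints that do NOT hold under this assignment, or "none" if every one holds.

Constraints 3, 7 do not hold.

[1] alpha + eps = 13 + 5 = 18; 18 ≤ 18 — satisfied.
[2] zeta = -12 = -12 (first disjunct) — satisfied.
[3] eps = 5, zeta = -12; 5 > -12 (want ≤) — violated.
[4] |5 - 2| = 3; 3 ≤ 3 — satisfied.
[5] alpha^2 + theta^2 = 13^2 + 3^2 = 169 + 9 = 178 — satisfied.
[6] zeta = -12 is in {-12, -11, -9} — satisfied.
[7] 2 = 4*0 + 2, so 4 does not divide 2 — violated.
[8] eps = 5 lies in [2, 8] — satisfied.
[9] theta * zeta = 3 * (-12) = -36 — satisfied.
[10] gamma = 2, and 2 ≠ 4 — satisfied.
[11] min(-10, 2) = -10 — satisfied.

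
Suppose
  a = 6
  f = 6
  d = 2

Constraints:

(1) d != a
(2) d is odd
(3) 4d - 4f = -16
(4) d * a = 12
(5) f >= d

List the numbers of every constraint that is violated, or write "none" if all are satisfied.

(1) d = 2, a = 6; distinct — holds.
(2) d = 2 is even — does not hold.
(3) 4d - 4f = 4(2) - 4(6) = -16 — holds.
(4) d * a = 2 * 6 = 12 — holds.
(5) f = 6, d = 2; 6 ≥ 2 — holds.

No — constraint 2 is not satisfied.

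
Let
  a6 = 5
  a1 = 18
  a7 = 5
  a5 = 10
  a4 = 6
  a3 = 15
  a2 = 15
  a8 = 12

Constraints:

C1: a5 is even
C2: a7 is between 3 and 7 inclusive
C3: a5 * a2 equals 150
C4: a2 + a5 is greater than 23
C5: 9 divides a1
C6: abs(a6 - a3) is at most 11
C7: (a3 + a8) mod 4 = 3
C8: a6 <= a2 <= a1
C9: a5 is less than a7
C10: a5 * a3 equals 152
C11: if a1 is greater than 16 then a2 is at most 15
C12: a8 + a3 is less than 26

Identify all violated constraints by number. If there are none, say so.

C1: a5 = 10 is even  yes
C2: a7 = 5 lies in [3, 7]  yes
C3: a5 * a2 = 10 * 15 = 150  yes
C4: a2 + a5 = 15 + 10 = 25; 25 > 23  yes
C5: 18 / 9 = 2, so 9 divides 18  yes
C6: abs(5 - 15) = 10; 10 ≤ 11  yes
C7: a3 + a8 = 27; 27 mod 4 = 3  yes
C8: values 5 <= 15 <= 18  yes
C9: a5 = 10, a7 = 5; 10 ≥ 5 (want <)  no
C10: a5 * a3 = 10 * 15 = 150, not 152  no
C11: a1 = 18 > 16, so we need a2 ≤ 15; a2 = 15 ≤ 15  yes
C12: a8 + a3 = 12 + 15 = 27; 27 ≥ 26, bound 26 not met  no

The assignment fails constraints 9, 10, 12.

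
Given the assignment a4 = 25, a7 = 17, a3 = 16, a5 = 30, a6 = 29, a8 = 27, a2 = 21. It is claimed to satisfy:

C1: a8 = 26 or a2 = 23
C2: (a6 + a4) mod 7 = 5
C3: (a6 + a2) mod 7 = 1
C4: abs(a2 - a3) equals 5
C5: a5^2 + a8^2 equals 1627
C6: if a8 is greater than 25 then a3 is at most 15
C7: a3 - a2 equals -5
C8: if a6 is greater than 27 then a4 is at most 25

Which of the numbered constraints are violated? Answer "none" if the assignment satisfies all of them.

No — constraints 1, 5, and 6 are not satisfied.

C1: a8 = 27 ≠ 26 and a2 = 21 ≠ 23; both disjuncts false — violated.
C2: a6 + a4 = 54; 54 mod 7 = 5 — satisfied.
C3: a6 + a2 = 50; 50 mod 7 = 1 — satisfied.
C4: abs(21 - 16) = 5 — satisfied.
C5: a5^2 + a8^2 = 30^2 + 27^2 = 900 + 729 = 1629, not 1627 — violated.
C6: a8 = 27 > 25, so we need a3 ≤ 15; but a3 = 16 > 15 — violated.
C7: a3 - a2 = 16 - 21 = -5 — satisfied.
C8: a6 = 29 > 27, so we need a4 ≤ 25; a4 = 25 ≤ 25 — satisfied.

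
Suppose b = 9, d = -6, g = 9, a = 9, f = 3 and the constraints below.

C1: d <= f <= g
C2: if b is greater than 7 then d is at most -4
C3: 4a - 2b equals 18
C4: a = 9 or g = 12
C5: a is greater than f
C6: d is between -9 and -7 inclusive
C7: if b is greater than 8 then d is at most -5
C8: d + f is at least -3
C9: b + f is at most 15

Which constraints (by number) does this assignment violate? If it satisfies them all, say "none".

Constraint 6 does not hold.

C1: values -6 <= 3 <= 9 — OK.
C2: b = 9 > 7, so we need d ≤ -4; d = -6 ≤ -4 — OK.
C3: 4a - 2b = 4(9) - 2(9) = 18 — OK.
C4: a = 9 = 9 (first disjunct) — OK.
C5: a = 9, f = 3; 9 > 3 — OK.
C6: d = -6 is outside [-9, -7] — violated.
C7: b = 9 > 8, so we need d ≤ -5; d = -6 ≤ -5 — OK.
C8: d + f = -6 + 3 = -3; -3 ≥ -3 — OK.
C9: b + f = 9 + 3 = 12; 12 ≤ 15 — OK.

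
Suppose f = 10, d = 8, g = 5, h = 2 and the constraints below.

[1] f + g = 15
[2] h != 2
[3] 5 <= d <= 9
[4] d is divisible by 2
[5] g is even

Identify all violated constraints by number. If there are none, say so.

Constraints 2 and 5 do not hold.

[1] f + g = 10 + 5 = 15  ✔
[2] h = 2, but 2 is required to differ  ✘
[3] d = 8 lies in [5, 9]  ✔
[4] 8 / 2 = 4, so 2 divides 8  ✔
[5] g = 5 is odd  ✘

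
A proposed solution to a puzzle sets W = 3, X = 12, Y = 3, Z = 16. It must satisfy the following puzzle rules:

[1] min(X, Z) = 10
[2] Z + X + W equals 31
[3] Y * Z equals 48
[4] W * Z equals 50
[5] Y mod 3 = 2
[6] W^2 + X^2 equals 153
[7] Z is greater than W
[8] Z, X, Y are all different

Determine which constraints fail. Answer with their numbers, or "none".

[1] min(12, 16) = 12, not 10 — fails.
[2] Z + X + W = 16 + 12 + 3 = 31 — holds.
[3] Y * Z = 3 * 16 = 48 — holds.
[4] W * Z = 3 * 16 = 48, not 50 — fails.
[5] 3 mod 3 = 0, not 2 — fails.
[6] W^2 + X^2 = 3^2 + 12^2 = 9 + 144 = 153 — holds.
[7] Z = 16, W = 3; 16 > 3 — holds.
[8] values 16, 12, 3 are pairwise distinct — holds.

Violated: 1, 4, and 5.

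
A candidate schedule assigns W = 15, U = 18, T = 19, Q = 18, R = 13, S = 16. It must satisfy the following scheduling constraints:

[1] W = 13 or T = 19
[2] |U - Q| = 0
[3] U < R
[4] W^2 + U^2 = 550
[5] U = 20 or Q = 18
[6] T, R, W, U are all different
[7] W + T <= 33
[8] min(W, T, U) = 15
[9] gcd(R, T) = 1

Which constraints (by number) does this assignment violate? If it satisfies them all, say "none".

[1] W = 15 ≠ 13, but T = 19 = 19 (second disjunct) — OK.
[2] |18 - 18| = 0 — OK.
[3] U = 18, R = 13; 18 ≥ 13 (want <) — violated.
[4] W^2 + U^2 = 15^2 + 18^2 = 225 + 324 = 549, not 550 — violated.
[5] U = 18 ≠ 20, but Q = 18 = 18 (second disjunct) — OK.
[6] values 19, 13, 15, 18 are pairwise distinct — OK.
[7] W + T = 15 + 19 = 34; 34 > 33, bound 33 not met — violated.
[8] min(15, 19, 18) = 15 — OK.
[9] gcd(13, 19) = 1 — OK.

Constraints 3, 4, and 7 do not hold.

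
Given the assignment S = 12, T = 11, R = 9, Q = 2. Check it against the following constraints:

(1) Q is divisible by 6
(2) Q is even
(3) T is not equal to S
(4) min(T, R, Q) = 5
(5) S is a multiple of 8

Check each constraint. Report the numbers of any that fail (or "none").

(1) 2 = 6*0 + 2, so 6 does not divide 2 — does not hold.
(2) Q = 2 is even — holds.
(3) T = 11, S = 12; distinct — holds.
(4) min(11, 9, 2) = 2, not 5 — does not hold.
(5) 12 = 8*1 + 4, so 8 does not divide 12 — does not hold.

No — constraints 1, 4, 5 are not satisfied.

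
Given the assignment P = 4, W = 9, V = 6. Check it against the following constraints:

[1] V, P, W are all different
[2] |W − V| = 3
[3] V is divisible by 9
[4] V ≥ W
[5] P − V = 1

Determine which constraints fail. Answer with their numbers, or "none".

Violated: 3, 4, 5.

[1] values 6, 4, 9 are pairwise distinct — satisfied.
[2] |9 − 6| = 3 — satisfied.
[3] 6 = 9×0 + 6, so 9 does not divide 6 — violated.
[4] V = 6, W = 9; 6 < 9 (want ≥) — violated.
[5] P − V = 4 − 6 = -2, not 1 — violated.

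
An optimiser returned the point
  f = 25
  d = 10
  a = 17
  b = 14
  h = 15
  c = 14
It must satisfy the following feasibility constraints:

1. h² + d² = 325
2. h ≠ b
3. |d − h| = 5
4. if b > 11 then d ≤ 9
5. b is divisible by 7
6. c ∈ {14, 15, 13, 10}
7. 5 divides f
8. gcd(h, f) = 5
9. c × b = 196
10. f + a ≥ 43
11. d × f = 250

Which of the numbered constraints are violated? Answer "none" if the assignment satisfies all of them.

No — constraints 4, 10 are not satisfied.

1. h² + d² = 15² + 10² = 225 + 100 = 325 — satisfied.
2. h = 15, b = 14; distinct — satisfied.
3. |10 − 15| = 5 — satisfied.
4. b = 14 > 11, so we need d ≤ 9; but d = 10 > 9 — violated.
5. 14 / 7 = 2, so 7 divides 14 — satisfied.
6. c = 14 is in {14, 15, 13, 10} — satisfied.
7. 25 / 5 = 5, so 5 divides 25 — satisfied.
8. gcd(15, 25) = 5 — satisfied.
9. c × b = 14 × 14 = 196 — satisfied.
10. f + a = 25 + 17 = 42; 42 < 43, bound 43 not met — violated.
11. d × f = 10 × 25 = 250 — satisfied.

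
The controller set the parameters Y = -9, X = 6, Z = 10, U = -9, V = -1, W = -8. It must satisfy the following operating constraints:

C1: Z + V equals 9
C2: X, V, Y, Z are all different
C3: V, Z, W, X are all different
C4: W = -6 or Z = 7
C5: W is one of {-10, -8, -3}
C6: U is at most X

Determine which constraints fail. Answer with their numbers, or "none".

C1: Z + V = 10 + (-1) = 9 — holds.
C2: values 6, -1, -9, 10 are pairwise distinct — holds.
C3: values -1, 10, -8, 6 are pairwise distinct — holds.
C4: W = -8 ≠ -6 and Z = 10 ≠ 7; both disjuncts false — does not hold.
C5: W = -8 is in {-10, -8, -3} — holds.
C6: U = -9, X = 6; -9 ≤ 6 — holds.

Constraint 4 does not hold.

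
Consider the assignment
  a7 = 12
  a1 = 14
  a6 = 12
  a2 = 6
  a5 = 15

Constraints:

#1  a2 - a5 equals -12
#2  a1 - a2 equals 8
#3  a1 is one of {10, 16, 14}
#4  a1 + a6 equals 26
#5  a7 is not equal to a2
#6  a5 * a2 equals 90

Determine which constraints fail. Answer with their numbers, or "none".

#1 a2 - a5 = 6 - 15 = -9, not -12 — does not hold.
#2 a1 - a2 = 14 - 6 = 8 — holds.
#3 a1 = 14 is in {10, 16, 14} — holds.
#4 a1 + a6 = 14 + 12 = 26 — holds.
#5 a7 = 12, a2 = 6; distinct — holds.
#6 a5 * a2 = 15 * 6 = 90 — holds.

Violated: 1.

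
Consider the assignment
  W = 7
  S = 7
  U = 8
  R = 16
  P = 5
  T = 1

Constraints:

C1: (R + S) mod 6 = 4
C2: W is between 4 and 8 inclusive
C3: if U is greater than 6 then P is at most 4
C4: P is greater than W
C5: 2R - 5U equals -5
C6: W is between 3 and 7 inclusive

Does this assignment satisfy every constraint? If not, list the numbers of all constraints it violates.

The assignment fails constraints 1, 3, 4, and 5.

C1: R + S = 23; 23 mod 6 = 5, not 4 — violated.
C2: W = 7 lies in [4, 8] — OK.
C3: U = 8 > 6, so we need P ≤ 4; but P = 5 > 4 — violated.
C4: P = 5, W = 7; 5 ≤ 7 (want >) — violated.
C5: 2R - 5U = 2(16) - 5(8) = -8, not -5 — violated.
C6: W = 7 lies in [3, 7] — OK.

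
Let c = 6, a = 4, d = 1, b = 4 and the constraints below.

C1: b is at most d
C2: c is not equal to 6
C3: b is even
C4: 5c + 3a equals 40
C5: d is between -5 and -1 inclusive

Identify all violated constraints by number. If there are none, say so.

Constraints 1, 2, 4, 5 are violated.

C1: b = 4, d = 1; 4 > 1 (want ≤) — violated.
C2: c = 6, but 6 is required to differ — violated.
C3: b = 4 is even — satisfied.
C4: 5c + 3a = 5(6) + 3(4) = 42, not 40 — violated.
C5: d = 1 is outside [-5, -1] — violated.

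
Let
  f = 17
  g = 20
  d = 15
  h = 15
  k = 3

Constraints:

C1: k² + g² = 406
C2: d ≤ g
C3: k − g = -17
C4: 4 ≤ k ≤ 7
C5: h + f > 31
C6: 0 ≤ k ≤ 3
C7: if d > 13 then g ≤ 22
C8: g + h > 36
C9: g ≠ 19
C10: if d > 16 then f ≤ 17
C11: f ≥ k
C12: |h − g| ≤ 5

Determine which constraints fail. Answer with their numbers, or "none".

C1: k² + g² = 3² + 20² = 9 + 400 = 409, not 406 — fails.
C2: d = 15, g = 20; 15 ≤ 20 — holds.
C3: k − g = 3 − 20 = -17 — holds.
C4: k = 3 is outside [4, 7] — fails.
C5: h + f = 15 + 17 = 32; 32 > 31 — holds.
C6: k = 3 lies in [0, 3] — holds.
C7: d = 15 > 13, so we need g ≤ 22; g = 20 ≤ 22 — holds.
C8: g + h = 20 + 15 = 35; 35 ≤ 36, bound 36 not met — fails.
C9: g = 20, and 20 ≠ 19 — holds.
C10: d = 15, not > 16; antecedent false, conditional vacuously true — holds.
C11: f = 17, k = 3; 17 ≥ 3 — holds.
C12: |15 − 20| = 5; 5 ≤ 5 — holds.

Violated: 1, 4, and 8.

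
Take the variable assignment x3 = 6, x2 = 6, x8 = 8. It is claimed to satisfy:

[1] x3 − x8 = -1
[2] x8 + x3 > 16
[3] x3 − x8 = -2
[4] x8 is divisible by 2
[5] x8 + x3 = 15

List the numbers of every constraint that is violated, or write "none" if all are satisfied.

[1] x3 − x8 = 6 − 8 = -2, not -1 — violated.
[2] x8 + x3 = 8 + 6 = 14; 14 ≤ 16, bound 16 not met — violated.
[3] x3 − x8 = 6 − 8 = -2 — OK.
[4] 8 / 2 = 4, so 2 divides 8 — OK.
[5] x8 + x3 = 8 + 6 = 14, not 15 — violated.

The assignment fails constraints 1, 2, and 5.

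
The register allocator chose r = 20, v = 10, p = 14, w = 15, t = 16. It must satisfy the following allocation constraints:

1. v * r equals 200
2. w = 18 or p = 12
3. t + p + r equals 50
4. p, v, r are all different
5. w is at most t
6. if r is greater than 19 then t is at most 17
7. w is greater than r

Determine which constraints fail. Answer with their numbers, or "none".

The assignment fails constraints 2 and 7.

1. v * r = 10 * 20 = 200 — satisfied.
2. w = 15 ≠ 18 and p = 14 ≠ 12; both disjuncts false — violated.
3. t + p + r = 16 + 14 + 20 = 50 — satisfied.
4. values 14, 10, 20 are pairwise distinct — satisfied.
5. w = 15, t = 16; 15 ≤ 16 — satisfied.
6. r = 20 > 19, so we need t ≤ 17; t = 16 ≤ 17 — satisfied.
7. w = 15, r = 20; 15 ≤ 20 (want >) — violated.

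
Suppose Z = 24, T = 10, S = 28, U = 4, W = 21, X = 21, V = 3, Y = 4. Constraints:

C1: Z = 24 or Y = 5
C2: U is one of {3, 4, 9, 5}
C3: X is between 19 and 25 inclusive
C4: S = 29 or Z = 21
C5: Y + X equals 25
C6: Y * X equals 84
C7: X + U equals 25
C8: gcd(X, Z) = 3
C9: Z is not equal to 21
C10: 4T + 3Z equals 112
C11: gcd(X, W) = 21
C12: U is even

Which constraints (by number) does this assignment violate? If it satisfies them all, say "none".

Constraint 4 does not hold.

C1: Z = 24 = 24 (first disjunct) — OK.
C2: U = 4 is in {3, 4, 9, 5} — OK.
C3: X = 21 lies in [19, 25] — OK.
C4: S = 28 ≠ 29 and Z = 24 ≠ 21; both disjuncts false — violated.
C5: Y + X = 4 + 21 = 25 — OK.
C6: Y * X = 4 * 21 = 84 — OK.
C7: X + U = 21 + 4 = 25 — OK.
C8: gcd(21, 24) = 3 — OK.
C9: Z = 24, and 24 ≠ 21 — OK.
C10: 4T + 3Z = 4(10) + 3(24) = 112 — OK.
C11: gcd(21, 21) = 21 — OK.
C12: U = 4 is even — OK.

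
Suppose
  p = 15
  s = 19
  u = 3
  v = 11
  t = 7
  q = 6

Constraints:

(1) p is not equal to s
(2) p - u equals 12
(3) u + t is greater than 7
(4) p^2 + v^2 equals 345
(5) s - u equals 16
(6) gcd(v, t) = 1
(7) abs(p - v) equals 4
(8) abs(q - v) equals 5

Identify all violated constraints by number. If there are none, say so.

(1) p = 15, s = 19; distinct  ✓
(2) p - u = 15 - 3 = 12  ✓
(3) u + t = 3 + 7 = 10; 10 > 7  ✓
(4) p^2 + v^2 = 15^2 + 11^2 = 225 + 121 = 346, not 345  ✗
(5) s - u = 19 - 3 = 16  ✓
(6) gcd(11, 7) = 1  ✓
(7) abs(15 - 11) = 4  ✓
(8) abs(6 - 11) = 5  ✓

Constraint 4 does not hold.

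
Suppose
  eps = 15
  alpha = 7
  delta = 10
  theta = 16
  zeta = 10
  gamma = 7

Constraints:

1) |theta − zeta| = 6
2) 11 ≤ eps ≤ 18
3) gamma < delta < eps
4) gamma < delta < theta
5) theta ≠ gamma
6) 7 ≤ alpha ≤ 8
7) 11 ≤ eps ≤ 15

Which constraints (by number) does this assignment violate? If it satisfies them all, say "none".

1) |16 − 10| = 6  true
2) eps = 15 lies in [11, 18]  true
3) values 7 < 10 < 15  true
4) values 7 < 10 < 16  true
5) theta = 16, gamma = 7; distinct  true
6) alpha = 7 lies in [7, 8]  true
7) eps = 15 lies in [11, 15]  true

No violations.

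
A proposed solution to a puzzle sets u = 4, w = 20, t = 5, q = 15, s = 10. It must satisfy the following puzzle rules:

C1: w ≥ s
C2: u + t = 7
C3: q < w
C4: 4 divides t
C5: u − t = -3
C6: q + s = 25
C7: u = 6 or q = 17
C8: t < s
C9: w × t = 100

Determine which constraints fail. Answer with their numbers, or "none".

Constraints 2, 4, 5, and 7 are violated.

C1: w = 20, s = 10; 20 ≥ 10  ✓
C2: u + t = 4 + 5 = 9, not 7  ✗
C3: q = 15, w = 20; 15 < 20  ✓
C4: 5 = 4×1 + 1, so 4 does not divide 5  ✗
C5: u − t = 4 − 5 = -1, not -3  ✗
C6: q + s = 15 + 10 = 25  ✓
C7: u = 4 ≠ 6 and q = 15 ≠ 17; both disjuncts false  ✗
C8: t = 5, s = 10; 5 < 10  ✓
C9: w × t = 20 × 5 = 100  ✓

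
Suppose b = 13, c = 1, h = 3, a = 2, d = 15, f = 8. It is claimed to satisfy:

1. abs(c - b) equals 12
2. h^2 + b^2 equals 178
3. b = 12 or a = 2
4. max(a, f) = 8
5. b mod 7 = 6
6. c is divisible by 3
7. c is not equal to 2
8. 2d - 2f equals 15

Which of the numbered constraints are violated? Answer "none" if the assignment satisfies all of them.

No — constraints 6, 8 are not satisfied.

1. abs(1 - 13) = 12 — OK.
2. h^2 + b^2 = 3^2 + 13^2 = 9 + 169 = 178 — OK.
3. b = 13 ≠ 12, but a = 2 = 2 (second disjunct) — OK.
4. max(2, 8) = 8 — OK.
5. 13 mod 7 = 6 — OK.
6. 1 = 3*0 + 1, so 3 does not divide 1 — violated.
7. c = 1, and 1 ≠ 2 — OK.
8. 2d - 2f = 2(15) - 2(8) = 14, not 15 — violated.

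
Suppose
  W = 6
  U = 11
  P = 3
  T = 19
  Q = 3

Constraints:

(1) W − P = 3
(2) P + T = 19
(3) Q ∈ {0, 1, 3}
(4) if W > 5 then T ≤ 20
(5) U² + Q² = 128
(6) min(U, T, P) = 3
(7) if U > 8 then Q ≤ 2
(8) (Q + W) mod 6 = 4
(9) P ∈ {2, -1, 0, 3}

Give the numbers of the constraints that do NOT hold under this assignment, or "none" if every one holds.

Constraints 2, 5, 7, and 8 are violated.

(1) W − P = 6 − 3 = 3  ✓
(2) P + T = 3 + 19 = 22, not 19  ✗
(3) Q = 3 is in {0, 1, 3}  ✓
(4) W = 6 > 5, so we need T ≤ 20; T = 19 ≤ 20  ✓
(5) U² + Q² = 11² + 3² = 121 + 9 = 130, not 128  ✗
(6) min(11, 19, 3) = 3  ✓
(7) U = 11 > 8, so we need Q ≤ 2; but Q = 3 > 2  ✗
(8) Q + W = 9; 9 mod 6 = 3, not 4  ✗
(9) P = 3 is in {2, -1, 0, 3}  ✓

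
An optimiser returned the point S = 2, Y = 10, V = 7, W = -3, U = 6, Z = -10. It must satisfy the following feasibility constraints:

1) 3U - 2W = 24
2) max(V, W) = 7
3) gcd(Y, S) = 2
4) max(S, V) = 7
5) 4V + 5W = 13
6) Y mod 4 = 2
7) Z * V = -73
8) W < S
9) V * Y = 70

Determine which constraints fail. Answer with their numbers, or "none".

Constraint 7 does not hold.

1) 3U - 2W = 3(6) - 2(-3) = 24 — satisfied.
2) max(7, -3) = 7 — satisfied.
3) gcd(10, 2) = 2 — satisfied.
4) max(2, 7) = 7 — satisfied.
5) 4V + 5W = 4(7) + 5(-3) = 13 — satisfied.
6) 10 mod 4 = 2 — satisfied.
7) Z * V = -10 * 7 = -70, not -73 — violated.
8) W = -3, S = 2; -3 < 2 — satisfied.
9) V * Y = 7 * 10 = 70 — satisfied.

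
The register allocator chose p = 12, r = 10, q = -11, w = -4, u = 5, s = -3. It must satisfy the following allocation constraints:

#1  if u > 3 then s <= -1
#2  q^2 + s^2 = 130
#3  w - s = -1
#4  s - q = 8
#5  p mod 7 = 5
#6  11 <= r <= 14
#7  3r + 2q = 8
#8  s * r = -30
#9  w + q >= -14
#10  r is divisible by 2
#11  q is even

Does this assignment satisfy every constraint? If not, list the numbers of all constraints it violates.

#1 u = 5 > 3, so we need s ≤ -1; s = -3 ≤ -1 — satisfied.
#2 q^2 + s^2 = (-11)^2 + (-3)^2 = 121 + 9 = 130 — satisfied.
#3 w - s = -4 - (-3) = -1 — satisfied.
#4 s - q = -3 - (-11) = 8 — satisfied.
#5 12 mod 7 = 5 — satisfied.
#6 r = 10 is outside [11, 14] — violated.
#7 3r + 2q = 3(10) + 2(-11) = 8 — satisfied.
#8 s * r = -3 * 10 = -30 — satisfied.
#9 w + q = -4 + (-11) = -15; -15 < -14, bound -14 not met — violated.
#10 10 / 2 = 5, so 2 divides 10 — satisfied.
#11 q = -11 is odd — violated.

Violated: 6, 9, 11.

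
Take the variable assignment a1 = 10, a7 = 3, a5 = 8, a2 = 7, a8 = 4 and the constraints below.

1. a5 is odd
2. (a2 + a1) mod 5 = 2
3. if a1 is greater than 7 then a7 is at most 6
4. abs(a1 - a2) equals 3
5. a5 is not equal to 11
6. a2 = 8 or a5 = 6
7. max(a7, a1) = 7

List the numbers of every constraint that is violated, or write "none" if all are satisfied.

1. a5 = 8 is even  no
2. a2 + a1 = 17; 17 mod 5 = 2  yes
3. a1 = 10 > 7, so we need a7 ≤ 6; a7 = 3 ≤ 6  yes
4. abs(10 - 7) = 3  yes
5. a5 = 8, and 8 ≠ 11  yes
6. a2 = 7 ≠ 8 and a5 = 8 ≠ 6; both disjuncts false  no
7. max(3, 10) = 10, not 7  no

The assignment fails constraints 1, 6, and 7.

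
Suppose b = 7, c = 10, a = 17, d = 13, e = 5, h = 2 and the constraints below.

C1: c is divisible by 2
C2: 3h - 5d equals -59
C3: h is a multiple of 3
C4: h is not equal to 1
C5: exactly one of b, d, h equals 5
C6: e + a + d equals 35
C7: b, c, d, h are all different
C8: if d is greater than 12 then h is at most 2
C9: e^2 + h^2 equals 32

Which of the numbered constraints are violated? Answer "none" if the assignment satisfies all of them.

C1: 10 / 2 = 5, so 2 divides 10  true
C2: 3h - 5d = 3(2) - 5(13) = -59  true
C3: 2 = 3*0 + 2, so 3 does not divide 2  false
C4: h = 2, and 2 ≠ 1  true
C5: b=7, d=13, h=2; 0 of them equal 5, not exactly one  false
C6: e + a + d = 5 + 17 + 13 = 35  true
C7: values 7, 10, 13, 2 are pairwise distinct  true
C8: d = 13 > 12, so we need h ≤ 2; h = 2 ≤ 2  true
C9: e^2 + h^2 = 5^2 + 2^2 = 25 + 4 = 29, not 32  false

Constraints 3, 5, 9 do not hold.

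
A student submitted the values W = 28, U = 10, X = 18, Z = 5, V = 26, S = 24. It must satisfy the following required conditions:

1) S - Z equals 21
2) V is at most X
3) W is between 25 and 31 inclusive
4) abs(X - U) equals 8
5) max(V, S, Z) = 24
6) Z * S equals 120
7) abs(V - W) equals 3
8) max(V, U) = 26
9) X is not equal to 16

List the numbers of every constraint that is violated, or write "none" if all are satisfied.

Constraints 1, 2, 5, 7 are violated.

1) S - Z = 24 - 5 = 19, not 21 — violated.
2) V = 26, X = 18; 26 > 18 (want ≤) — violated.
3) W = 28 lies in [25, 31] — OK.
4) abs(18 - 10) = 8 — OK.
5) max(26, 24, 5) = 26, not 24 — violated.
6) Z * S = 5 * 24 = 120 — OK.
7) abs(26 - 28) = 2, not 3 — violated.
8) max(26, 10) = 26 — OK.
9) X = 18, and 18 ≠ 16 — OK.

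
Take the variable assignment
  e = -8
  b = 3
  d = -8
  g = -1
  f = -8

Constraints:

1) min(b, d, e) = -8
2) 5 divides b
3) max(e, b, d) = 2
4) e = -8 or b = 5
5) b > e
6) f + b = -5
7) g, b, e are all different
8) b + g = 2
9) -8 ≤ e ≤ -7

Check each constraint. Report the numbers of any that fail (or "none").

No — constraints 2 and 3 are not satisfied.

1) min(3, -8, -8) = -8 — OK.
2) 3 = 5×0 + 3, so 5 does not divide 3 — violated.
3) max(-8, 3, -8) = 3, not 2 — violated.
4) e = -8 = -8 (first disjunct) — OK.
5) b = 3, e = -8; 3 > -8 — OK.
6) f + b = -8 + 3 = -5 — OK.
7) values -1, 3, -8 are pairwise distinct — OK.
8) b + g = 3 + (-1) = 2 — OK.
9) e = -8 lies in [-8, -7] — OK.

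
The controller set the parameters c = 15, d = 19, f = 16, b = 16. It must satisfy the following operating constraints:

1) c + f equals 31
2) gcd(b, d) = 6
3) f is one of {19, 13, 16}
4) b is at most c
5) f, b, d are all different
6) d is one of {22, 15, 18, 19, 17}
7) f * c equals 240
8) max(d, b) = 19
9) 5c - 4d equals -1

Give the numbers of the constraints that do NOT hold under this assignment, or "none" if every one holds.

1) c + f = 15 + 16 = 31 — OK.
2) gcd(16, 19) = 1, not 6 — violated.
3) f = 16 is in {19, 13, 16} — OK.
4) b = 16, c = 15; 16 > 15 (want ≤) — violated.
5) f = b = 16, not all different — violated.
6) d = 19 is in {22, 15, 18, 19, 17} — OK.
7) f * c = 16 * 15 = 240 — OK.
8) max(19, 16) = 19 — OK.
9) 5c - 4d = 5(15) - 4(19) = -1 — OK.

Constraints 2, 4, and 5 do not hold.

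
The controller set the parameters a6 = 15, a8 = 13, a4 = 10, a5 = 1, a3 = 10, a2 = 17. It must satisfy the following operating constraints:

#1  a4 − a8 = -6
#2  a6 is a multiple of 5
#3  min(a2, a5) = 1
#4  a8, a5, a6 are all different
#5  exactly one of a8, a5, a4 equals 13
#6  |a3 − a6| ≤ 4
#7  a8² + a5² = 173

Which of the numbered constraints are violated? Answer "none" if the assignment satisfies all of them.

#1 a4 − a8 = 10 − 13 = -3, not -6  no
#2 15 / 5 = 3, so 5 divides 15  yes
#3 min(17, 1) = 1  yes
#4 values 13, 1, 15 are pairwise distinct  yes
#5 a8=13, a5=1, a4=10; 1 of them equals 13  yes
#6 |10 − 15| = 5; 5 > 4, exceeds bound 4  no
#7 a8² + a5² = 13² + 1² = 169 + 1 = 170, not 173  no

The assignment fails constraints 1, 6, and 7.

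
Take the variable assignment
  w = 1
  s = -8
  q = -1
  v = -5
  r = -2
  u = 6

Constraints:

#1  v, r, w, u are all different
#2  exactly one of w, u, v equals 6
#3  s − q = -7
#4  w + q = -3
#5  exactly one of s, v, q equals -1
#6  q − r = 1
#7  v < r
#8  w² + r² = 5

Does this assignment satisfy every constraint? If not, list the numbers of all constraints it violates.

#1 values -5, -2, 1, 6 are pairwise distinct — holds.
#2 w=1, u=6, v=-5; 1 of them equals 6 — holds.
#3 s − q = -8 − (-1) = -7 — holds.
#4 w + q = 1 + (-1) = 0, not -3 — fails.
#5 s=-8, v=-5, q=-1; 1 of them equals -1 — holds.
#6 q − r = -1 − (-2) = 1 — holds.
#7 v = -5, r = -2; -5 < -2 — holds.
#8 w² + r² = 1² + (-2)² = 1 + 4 = 5 — holds.

Violated: 4.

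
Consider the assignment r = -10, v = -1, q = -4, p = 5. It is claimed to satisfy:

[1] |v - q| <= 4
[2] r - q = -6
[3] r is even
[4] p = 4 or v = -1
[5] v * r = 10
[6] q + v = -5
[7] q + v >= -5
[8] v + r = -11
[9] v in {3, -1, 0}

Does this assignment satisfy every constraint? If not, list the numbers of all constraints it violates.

[1] |-1 - (-4)| = 3; 3 ≤ 4  yes
[2] r - q = -10 - (-4) = -6  yes
[3] r = -10 is even  yes
[4] p = 5 ≠ 4, but v = -1 = -1 (second disjunct)  yes
[5] v * r = -1 * (-10) = 10  yes
[6] q + v = -4 + (-1) = -5  yes
[7] q + v = -4 + (-1) = -5; -5 ≥ -5  yes
[8] v + r = -1 + (-10) = -11  yes
[9] v = -1 is in {3, -1, 0}  yes

No violations.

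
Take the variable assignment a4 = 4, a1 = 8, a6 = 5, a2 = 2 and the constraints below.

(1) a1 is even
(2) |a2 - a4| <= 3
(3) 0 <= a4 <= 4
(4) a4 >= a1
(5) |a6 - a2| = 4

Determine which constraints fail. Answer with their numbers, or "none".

Violated: 4 and 5.

(1) a1 = 8 is even — satisfied.
(2) |2 - 4| = 2; 2 ≤ 3 — satisfied.
(3) a4 = 4 lies in [0, 4] — satisfied.
(4) a4 = 4, a1 = 8; 4 < 8 (want ≥) — violated.
(5) |5 - 2| = 3, not 4 — violated.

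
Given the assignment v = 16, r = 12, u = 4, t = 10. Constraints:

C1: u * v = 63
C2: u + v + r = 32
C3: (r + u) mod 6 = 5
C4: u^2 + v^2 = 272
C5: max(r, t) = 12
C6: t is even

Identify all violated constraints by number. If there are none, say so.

C1: u * v = 4 * 16 = 64, not 63 — does not hold.
C2: u + v + r = 4 + 16 + 12 = 32 — holds.
C3: r + u = 16; 16 mod 6 = 4, not 5 — does not hold.
C4: u^2 + v^2 = 4^2 + 16^2 = 16 + 256 = 272 — holds.
C5: max(12, 10) = 12 — holds.
C6: t = 10 is even — holds.

No — constraints 1, 3 are not satisfied.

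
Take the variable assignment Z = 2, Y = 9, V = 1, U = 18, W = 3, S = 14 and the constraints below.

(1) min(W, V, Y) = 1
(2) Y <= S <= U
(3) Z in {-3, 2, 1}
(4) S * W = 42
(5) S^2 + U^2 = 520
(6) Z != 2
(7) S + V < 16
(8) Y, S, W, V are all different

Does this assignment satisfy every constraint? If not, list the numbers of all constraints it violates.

(1) min(3, 1, 9) = 1 — satisfied.
(2) values 9 <= 14 <= 18 — satisfied.
(3) Z = 2 is in {-3, 2, 1} — satisfied.
(4) S * W = 14 * 3 = 42 — satisfied.
(5) S^2 + U^2 = 14^2 + 18^2 = 196 + 324 = 520 — satisfied.
(6) Z = 2, but 2 is required to differ — violated.
(7) S + V = 14 + 1 = 15; 15 < 16 — satisfied.
(8) values 9, 14, 3, 1 are pairwise distinct — satisfied.

Constraint 6 is violated.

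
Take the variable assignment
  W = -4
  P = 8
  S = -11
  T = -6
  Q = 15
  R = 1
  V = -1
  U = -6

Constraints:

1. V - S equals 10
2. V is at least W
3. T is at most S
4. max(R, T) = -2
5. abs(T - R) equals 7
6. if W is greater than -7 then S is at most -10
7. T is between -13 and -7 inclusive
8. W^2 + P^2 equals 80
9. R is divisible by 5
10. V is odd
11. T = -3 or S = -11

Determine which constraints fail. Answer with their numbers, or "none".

The assignment fails constraints 3, 4, 7, and 9.

1. V - S = -1 - (-11) = 10  yes
2. V = -1, W = -4; -1 ≥ -4  yes
3. T = -6, S = -11; -6 > -11 (want ≤)  no
4. max(1, -6) = 1, not -2  no
5. abs(-6 - 1) = 7  yes
6. W = -4 > -7, so we need S ≤ -10; S = -11 ≤ -10  yes
7. T = -6 is outside [-13, -7]  no
8. W^2 + P^2 = (-4)^2 + 8^2 = 16 + 64 = 80  yes
9. 1 = 5*0 + 1, so 5 does not divide 1  no
10. V = -1 is odd  yes
11. T = -6 ≠ -3, but S = -11 = -11 (second disjunct)  yes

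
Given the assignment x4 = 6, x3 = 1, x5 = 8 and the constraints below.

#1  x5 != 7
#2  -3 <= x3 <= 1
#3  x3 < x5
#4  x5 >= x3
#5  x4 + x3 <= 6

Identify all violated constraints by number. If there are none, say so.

No — constraint 5 is not satisfied.

#1 x5 = 8, and 8 ≠ 7  true
#2 x3 = 1 lies in [-3, 1]  true
#3 x3 = 1, x5 = 8; 1 < 8  true
#4 x5 = 8, x3 = 1; 8 ≥ 1  true
#5 x4 + x3 = 6 + 1 = 7; 7 > 6, bound 6 not met  false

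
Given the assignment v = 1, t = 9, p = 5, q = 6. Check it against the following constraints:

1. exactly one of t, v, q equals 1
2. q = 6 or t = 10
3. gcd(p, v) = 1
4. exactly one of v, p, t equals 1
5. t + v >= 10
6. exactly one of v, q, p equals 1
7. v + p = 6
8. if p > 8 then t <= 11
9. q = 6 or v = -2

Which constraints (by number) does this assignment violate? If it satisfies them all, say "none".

1. t=9, v=1, q=6; 1 of them equals 1  OK
2. q = 6 = 6 (first disjunct)  OK
3. gcd(5, 1) = 1  OK
4. v=1, p=5, t=9; 1 of them equals 1  OK
5. t + v = 9 + 1 = 10; 10 ≥ 10  OK
6. v=1, q=6, p=5; 1 of them equals 1  OK
7. v + p = 1 + 5 = 6  OK
8. p = 5, not > 8; antecedent false, conditional vacuously true  OK
9. q = 6 = 6 (first disjunct)  OK

All constraints are satisfied.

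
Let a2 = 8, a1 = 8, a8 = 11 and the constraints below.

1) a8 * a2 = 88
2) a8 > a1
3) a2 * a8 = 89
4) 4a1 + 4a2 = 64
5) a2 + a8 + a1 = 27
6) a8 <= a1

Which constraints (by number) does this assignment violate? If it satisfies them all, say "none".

Violated: 3 and 6.

1) a8 * a2 = 11 * 8 = 88  ✓
2) a8 = 11, a1 = 8; 11 > 8  ✓
3) a2 * a8 = 8 * 11 = 88, not 89  ✗
4) 4a1 + 4a2 = 4(8) + 4(8) = 64  ✓
5) a2 + a8 + a1 = 8 + 11 + 8 = 27  ✓
6) a8 = 11, a1 = 8; 11 > 8 (want ≤)  ✗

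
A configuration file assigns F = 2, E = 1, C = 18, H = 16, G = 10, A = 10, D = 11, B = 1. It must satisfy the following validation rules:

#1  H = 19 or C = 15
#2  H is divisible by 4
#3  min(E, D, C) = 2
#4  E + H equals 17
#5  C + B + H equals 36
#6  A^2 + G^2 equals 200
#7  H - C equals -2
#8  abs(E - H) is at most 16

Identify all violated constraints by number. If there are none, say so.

#1 H = 16 ≠ 19 and C = 18 ≠ 15; both disjuncts false  false
#2 16 / 4 = 4, so 4 divides 16  true
#3 min(1, 11, 18) = 1, not 2  false
#4 E + H = 1 + 16 = 17  true
#5 C + B + H = 18 + 1 + 16 = 35, not 36  false
#6 A^2 + G^2 = 10^2 + 10^2 = 100 + 100 = 200  true
#7 H - C = 16 - 18 = -2  true
#8 abs(1 - 16) = 15; 15 ≤ 16  true

No — constraints 1, 3, and 5 are not satisfied.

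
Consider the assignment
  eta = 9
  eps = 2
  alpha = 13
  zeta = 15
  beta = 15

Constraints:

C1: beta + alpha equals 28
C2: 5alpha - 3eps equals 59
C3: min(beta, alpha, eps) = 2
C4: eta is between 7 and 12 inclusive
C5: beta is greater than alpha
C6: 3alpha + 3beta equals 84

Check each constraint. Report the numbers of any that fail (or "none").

All constraints are satisfied.

C1: beta + alpha = 15 + 13 = 28 — OK.
C2: 5alpha - 3eps = 5(13) - 3(2) = 59 — OK.
C3: min(15, 13, 2) = 2 — OK.
C4: eta = 9 lies in [7, 12] — OK.
C5: beta = 15, alpha = 13; 15 > 13 — OK.
C6: 3alpha + 3beta = 3(13) + 3(15) = 84 — OK.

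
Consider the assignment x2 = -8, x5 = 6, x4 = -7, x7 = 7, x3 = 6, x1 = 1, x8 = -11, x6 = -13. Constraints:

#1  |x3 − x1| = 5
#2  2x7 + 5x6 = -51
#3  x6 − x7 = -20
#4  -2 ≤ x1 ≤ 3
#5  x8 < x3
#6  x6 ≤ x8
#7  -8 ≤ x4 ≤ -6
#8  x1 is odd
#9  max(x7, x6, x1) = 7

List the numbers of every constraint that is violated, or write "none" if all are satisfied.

#1 |6 − 1| = 5 — holds.
#2 2x7 + 5x6 = 2(7) + 5(-13) = -51 — holds.
#3 x6 − x7 = -13 − 7 = -20 — holds.
#4 x1 = 1 lies in [-2, 3] — holds.
#5 x8 = -11, x3 = 6; -11 < 6 — holds.
#6 x6 = -13, x8 = -11; -13 ≤ -11 — holds.
#7 x4 = -7 lies in [-8, -6] — holds.
#8 x1 = 1 is odd — holds.
#9 max(7, -13, 1) = 7 — holds.

No violations.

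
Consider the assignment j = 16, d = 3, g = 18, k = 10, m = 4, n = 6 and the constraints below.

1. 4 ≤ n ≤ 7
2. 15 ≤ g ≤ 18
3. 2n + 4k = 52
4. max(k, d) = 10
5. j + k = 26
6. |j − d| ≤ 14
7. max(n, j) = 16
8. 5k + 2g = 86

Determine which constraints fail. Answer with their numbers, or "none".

1. n = 6 lies in [4, 7]  ✓
2. g = 18 lies in [15, 18]  ✓
3. 2n + 4k = 2(6) + 4(10) = 52  ✓
4. max(10, 3) = 10  ✓
5. j + k = 16 + 10 = 26  ✓
6. |16 − 3| = 13; 13 ≤ 14  ✓
7. max(6, 16) = 16  ✓
8. 5k + 2g = 5(10) + 2(18) = 86  ✓

All constraints are satisfied.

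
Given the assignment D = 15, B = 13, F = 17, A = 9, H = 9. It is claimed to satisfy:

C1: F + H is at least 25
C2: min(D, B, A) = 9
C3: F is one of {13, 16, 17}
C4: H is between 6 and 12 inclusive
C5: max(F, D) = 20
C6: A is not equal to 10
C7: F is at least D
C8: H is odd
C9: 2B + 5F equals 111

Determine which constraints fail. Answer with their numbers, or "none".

Violated: 5.

C1: F + H = 17 + 9 = 26; 26 ≥ 25  holds
C2: min(15, 13, 9) = 9  holds
C3: F = 17 is in {13, 16, 17}  holds
C4: H = 9 lies in [6, 12]  holds
C5: max(17, 15) = 17, not 20  fails
C6: A = 9, and 9 ≠ 10  holds
C7: F = 17, D = 15; 17 ≥ 15  holds
C8: H = 9 is odd  holds
C9: 2B + 5F = 2(13) + 5(17) = 111  holds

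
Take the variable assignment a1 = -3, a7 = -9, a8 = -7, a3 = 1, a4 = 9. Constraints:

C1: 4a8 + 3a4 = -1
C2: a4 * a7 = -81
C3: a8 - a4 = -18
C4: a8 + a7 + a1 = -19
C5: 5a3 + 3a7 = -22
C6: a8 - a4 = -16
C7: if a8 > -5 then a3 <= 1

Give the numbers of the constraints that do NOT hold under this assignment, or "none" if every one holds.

C1: 4a8 + 3a4 = 4(-7) + 3(9) = -1  true
C2: a4 * a7 = 9 * (-9) = -81  true
C3: a8 - a4 = -7 - 9 = -16, not -18  false
C4: a8 + a7 + a1 = -7 + (-9) + (-3) = -19  true
C5: 5a3 + 3a7 = 5(1) + 3(-9) = -22  true
C6: a8 - a4 = -7 - 9 = -16  true
C7: a8 = -7, not > -5; antecedent false, conditional vacuously true  true

Violated: 3.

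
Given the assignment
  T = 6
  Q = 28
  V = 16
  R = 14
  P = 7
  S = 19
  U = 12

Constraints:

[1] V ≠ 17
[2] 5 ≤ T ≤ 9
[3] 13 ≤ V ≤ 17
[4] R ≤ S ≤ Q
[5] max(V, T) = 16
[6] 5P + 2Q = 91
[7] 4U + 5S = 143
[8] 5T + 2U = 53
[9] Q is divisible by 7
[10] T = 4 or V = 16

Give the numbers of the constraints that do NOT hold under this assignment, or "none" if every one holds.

[1] V = 16, and 16 ≠ 17  OK
[2] T = 6 lies in [5, 9]  OK
[3] V = 16 lies in [13, 17]  OK
[4] values 14 ≤ 19 ≤ 28  OK
[5] max(16, 6) = 16  OK
[6] 5P + 2Q = 5(7) + 2(28) = 91  OK
[7] 4U + 5S = 4(12) + 5(19) = 143  OK
[8] 5T + 2U = 5(6) + 2(12) = 54, not 53  FAIL
[9] 28 / 7 = 4, so 7 divides 28  OK
[10] T = 6 ≠ 4, but V = 16 = 16 (second disjunct)  OK

No — constraint 8 is not satisfied.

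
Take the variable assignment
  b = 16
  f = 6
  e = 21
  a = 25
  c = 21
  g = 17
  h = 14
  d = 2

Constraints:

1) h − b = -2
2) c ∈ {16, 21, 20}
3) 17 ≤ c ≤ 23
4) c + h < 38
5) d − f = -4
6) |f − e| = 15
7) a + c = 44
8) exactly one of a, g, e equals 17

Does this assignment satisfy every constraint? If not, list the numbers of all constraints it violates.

No — constraint 7 is not satisfied.

1) h − b = 14 − 16 = -2  ✓
2) c = 21 is in {16, 21, 20}  ✓
3) c = 21 lies in [17, 23]  ✓
4) c + h = 21 + 14 = 35; 35 < 38  ✓
5) d − f = 2 − 6 = -4  ✓
6) |6 − 21| = 15  ✓
7) a + c = 25 + 21 = 46, not 44  ✗
8) a=25, g=17, e=21; 1 of them equals 17  ✓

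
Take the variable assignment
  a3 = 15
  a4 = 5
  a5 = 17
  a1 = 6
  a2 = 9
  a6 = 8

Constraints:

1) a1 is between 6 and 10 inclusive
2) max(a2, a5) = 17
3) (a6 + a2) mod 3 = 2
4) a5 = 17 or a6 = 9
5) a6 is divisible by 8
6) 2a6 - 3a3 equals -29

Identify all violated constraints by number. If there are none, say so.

None — every constraint holds.

1) a1 = 6 lies in [6, 10]  ✔
2) max(9, 17) = 17  ✔
3) a6 + a2 = 17; 17 mod 3 = 2  ✔
4) a5 = 17 = 17 (first disjunct)  ✔
5) 8 / 8 = 1, so 8 divides 8  ✔
6) 2a6 - 3a3 = 2(8) - 3(15) = -29  ✔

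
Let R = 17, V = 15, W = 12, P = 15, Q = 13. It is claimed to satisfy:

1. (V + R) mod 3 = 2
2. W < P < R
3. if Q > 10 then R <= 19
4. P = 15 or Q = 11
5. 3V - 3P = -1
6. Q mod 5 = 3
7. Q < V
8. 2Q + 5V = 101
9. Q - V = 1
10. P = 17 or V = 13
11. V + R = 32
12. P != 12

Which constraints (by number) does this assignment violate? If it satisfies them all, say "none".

Constraints 5, 9, 10 do not hold.

1. V + R = 32; 32 mod 3 = 2  ✓
2. values 12 < 15 < 17  ✓
3. Q = 13 > 10, so we need R ≤ 19; R = 17 ≤ 19  ✓
4. P = 15 = 15 (first disjunct)  ✓
5. 3V - 3P = 3(15) - 3(15) = 0, not -1  ✗
6. 13 mod 5 = 3  ✓
7. Q = 13, V = 15; 13 < 15  ✓
8. 2Q + 5V = 2(13) + 5(15) = 101  ✓
9. Q - V = 13 - 15 = -2, not 1  ✗
10. P = 15 ≠ 17 and V = 15 ≠ 13; both disjuncts false  ✗
11. V + R = 15 + 17 = 32  ✓
12. P = 15, and 15 ≠ 12  ✓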